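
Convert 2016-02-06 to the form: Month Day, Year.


ISO 2016-02-06 parses as year=2016, month=02, day=06
Month 2 -> February

February 6, 2016


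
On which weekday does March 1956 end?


March 1956 has 31 days
Anchor: Jan 1, 1956. With p = 1956 - 1 = 1955: (p + p//4 - p//100 + p//400) mod 7 = (1955 + 488 - 19 + 4) mod 7 = 2428 mod 7 = 6 -> Sunday (Mon=0 ... Sun=6)
Days before March (Jan-Feb): 60; March 1 index = (6 + 60) mod 7 = 3 -> Thursday
Last day offset: 31 - 1 = 30 days
Weekday index = (3 + 30) mod 7 = 5

Saturday, March 31


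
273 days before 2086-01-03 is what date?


Start: 2086-01-03, subtract 273 days
Back 3 days from January 3 reaches December 31, 2085 -> 270 left
December 2085 has 31 days -> back to November 30, 2085 -> 239 left
November 2085 has 30 days -> back to October 31, 2085 -> 209 left
October 2085 has 31 days -> back to September 30, 2085 -> 178 left
September 2085 has 30 days -> back to August 31, 2085 -> 148 left
August 2085 has 31 days -> back to July 31, 2085 -> 117 left
July 2085 has 31 days -> back to June 30, 2085 -> 86 left
June 2085 has 30 days -> back to May 31, 2085 -> 56 left
May 2085 has 31 days -> back to April 30, 2085 -> 25 left
April 2085: 30 - 25 = 5 -> lands on April 5

Result: 2085-04-05


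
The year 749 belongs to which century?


Century = (year - 1) // 100 + 1
= (749 - 1) // 100 + 1
= 748 // 100 + 1
= 7 + 1

8th century


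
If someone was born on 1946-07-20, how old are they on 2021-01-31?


Birth: 1946-07-20
Reference: 2021-01-31
Year difference: 2021 - 1946 = 75
Birthday not yet reached in 2021, subtract 1

74 years old


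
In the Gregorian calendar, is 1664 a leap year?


Gregorian leap year rule: divisible by 4, but not by 100, unless also by 400.
1664 is divisible by 4 but not 100 -> leap year

Yes


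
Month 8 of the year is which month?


Month 8 of 12

August


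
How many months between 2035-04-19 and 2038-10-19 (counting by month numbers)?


From April 2035 to October 2038
3 years * 12 = 36 months, plus 6 months = 42

42 months


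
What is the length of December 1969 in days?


December 1969

31 days


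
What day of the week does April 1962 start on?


Target: April 1, 1962
Anchor: Jan 1, 1962. With p = 1962 - 1 = 1961: (p + p//4 - p//100 + p//400) mod 7 = (1961 + 490 - 19 + 4) mod 7 = 2436 mod 7 = 0 -> Monday (Mon=0 ... Sun=6)
Days before April (Jan-Mar): 90 days
Weekday index = (0 + 90) mod 7 = 6

Sunday


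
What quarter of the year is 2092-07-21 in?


Month: July (month 7)
Q1: Jan-Mar, Q2: Apr-Jun, Q3: Jul-Sep, Q4: Oct-Dec

Q3


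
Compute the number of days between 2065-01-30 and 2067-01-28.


From 2065-01-30 to 2067-01-28
2065-01-30: day of year = 30
2067-01-28: day of year = 28
Rest of 2065: 365 - 30 = 335
Full years 2066 (365): 365
Total = 335 + 365 + 28 = 728

728 days


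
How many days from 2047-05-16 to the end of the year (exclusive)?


Day of year: 136 of 365
Remaining = 365 - 136

229 days


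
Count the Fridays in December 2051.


December 2051 has 31 days
Anchor: Jan 1, 2051. With p = 2051 - 1 = 2050: (p + p//4 - p//100 + p//400) mod 7 = (2050 + 512 - 20 + 5) mod 7 = 2547 mod 7 = 6 -> Sunday (Mon=0 ... Sun=6)
Days before December (Jan-Nov): 334; December 1 index = (6 + 334) mod 7 = 4 -> Friday
First Friday is December 1
Fridays: 1, 8, 15, 22, 29

5 Fridays


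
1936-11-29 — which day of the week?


Date: November 29, 1936
Anchor: Jan 1, 1936. With p = 1936 - 1 = 1935: (p + p//4 - p//100 + p//400) mod 7 = (1935 + 483 - 19 + 4) mod 7 = 2403 mod 7 = 2 -> Wednesday (Mon=0 ... Sun=6)
Days before November (Jan-Oct): 305; offset = 305 + 29 - 1 = 333
Weekday index = (2 + 333) mod 7 = 6

Day of the week: Sunday


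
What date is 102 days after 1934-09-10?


Start: 1934-09-10, add 102 days
September 1934 has 30 days: 30 - 10 = 20 days to September 30 -> 82 left
October 1934 has 31 days -> 51 left
November 1934 has 30 days -> 21 left
December 1934: 21 <= 31 -> lands on December 21

Result: 1934-12-21


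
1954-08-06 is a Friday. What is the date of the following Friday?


Current: Friday
Target: Friday
Days ahead: 7

Next Friday: 1954-08-13


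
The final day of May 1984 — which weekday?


May 1984 has 31 days
Anchor: Jan 1, 1984. With p = 1984 - 1 = 1983: (p + p//4 - p//100 + p//400) mod 7 = (1983 + 495 - 19 + 4) mod 7 = 2463 mod 7 = 6 -> Sunday (Mon=0 ... Sun=6)
Days before May (Jan-Apr): 121; May 1 index = (6 + 121) mod 7 = 1 -> Tuesday
Last day offset: 31 - 1 = 30 days
Weekday index = (1 + 30) mod 7 = 3

Thursday, May 31


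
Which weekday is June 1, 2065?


Target: June 1, 2065
Anchor: Jan 1, 2065. With p = 2065 - 1 = 2064: (p + p//4 - p//100 + p//400) mod 7 = (2064 + 516 - 20 + 5) mod 7 = 2565 mod 7 = 3 -> Thursday (Mon=0 ... Sun=6)
Days before June (Jan-May): 151 days
Weekday index = (3 + 151) mod 7 = 0

Monday


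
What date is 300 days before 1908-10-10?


Start: 1908-10-10, subtract 300 days
Back 10 days from October 10 reaches September 30, 1908 -> 290 left
September 1908 has 30 days -> back to August 31, 1908 -> 260 left
August 1908 has 31 days -> back to July 31, 1908 -> 229 left
July 1908 has 31 days -> back to June 30, 1908 -> 198 left
June 1908 has 30 days -> back to May 31, 1908 -> 168 left
May 1908 has 31 days -> back to April 30, 1908 -> 137 left
April 1908 has 30 days -> back to March 31, 1908 -> 107 left
March 1908 has 31 days -> back to February 29, 1908 -> 76 left
February 1908 has 29 days -> back to January 31, 1908 -> 47 left
January 1908 has 31 days -> back to December 31, 1907 -> 16 left
December 1907: 31 - 16 = 15 -> lands on December 15

Result: 1907-12-15


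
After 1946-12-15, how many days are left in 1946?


Day of year: 349 of 365
Remaining = 365 - 349

16 days


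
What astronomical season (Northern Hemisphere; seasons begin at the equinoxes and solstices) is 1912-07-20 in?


Date: July 20
Astronomical Summer (approx.; exact equinox/solstice day varies by year): June 21 to September 21
July 20 falls within the Summer window

Summer


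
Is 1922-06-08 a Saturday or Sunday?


Anchor: Jan 1, 1922. With p = 1922 - 1 = 1921: (p + p//4 - p//100 + p//400) mod 7 = (1921 + 480 - 19 + 4) mod 7 = 2386 mod 7 = 6 -> Sunday (Mon=0 ... Sun=6)
Day of year: 159; offset = 158
Weekday index = (6 + 158) mod 7 = 3 -> Thursday
Weekend days: Saturday, Sunday

No


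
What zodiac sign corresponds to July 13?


Date: July 13
Conventional tropical zodiac dates: Cancer from June 21 onward; Leo starts July 23
July 13 falls within the Cancer range

Cancer


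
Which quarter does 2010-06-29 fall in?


Month: June (month 6)
Q1: Jan-Mar, Q2: Apr-Jun, Q3: Jul-Sep, Q4: Oct-Dec

Q2


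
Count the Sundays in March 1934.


March 1934 has 31 days
Anchor: Jan 1, 1934. With p = 1934 - 1 = 1933: (p + p//4 - p//100 + p//400) mod 7 = (1933 + 483 - 19 + 4) mod 7 = 2401 mod 7 = 0 -> Monday (Mon=0 ... Sun=6)
Days before March (Jan-Feb): 59; March 1 index = (0 + 59) mod 7 = 3 -> Thursday
First Sunday is March 4
Sundays: 4, 11, 18, 25

4 Sundays


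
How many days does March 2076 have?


March 2076

31 days


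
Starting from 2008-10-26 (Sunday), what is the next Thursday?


Current: Sunday
Target: Thursday
Days ahead: 4

Next Thursday: 2008-10-30


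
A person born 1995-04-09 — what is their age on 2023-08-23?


Birth: 1995-04-09
Reference: 2023-08-23
Year difference: 2023 - 1995 = 28

28 years old


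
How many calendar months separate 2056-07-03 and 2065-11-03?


From July 2056 to November 2065
9 years * 12 = 108 months, plus 4 months = 112

112 months


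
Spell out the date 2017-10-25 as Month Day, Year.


ISO 2017-10-25 parses as year=2017, month=10, day=25
Month 10 -> October

October 25, 2017


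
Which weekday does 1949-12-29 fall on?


Date: December 29, 1949
Anchor: Jan 1, 1949. With p = 1949 - 1 = 1948: (p + p//4 - p//100 + p//400) mod 7 = (1948 + 487 - 19 + 4) mod 7 = 2420 mod 7 = 5 -> Saturday (Mon=0 ... Sun=6)
Days before December (Jan-Nov): 334; offset = 334 + 29 - 1 = 362
Weekday index = (5 + 362) mod 7 = 3

Day of the week: Thursday


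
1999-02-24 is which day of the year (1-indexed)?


Date: February 24, 1999
Days in months 1 through 1: 31
Plus 24 days in February

Day of year: 55


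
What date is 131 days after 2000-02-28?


Start: 2000-02-28, add 131 days
February 2000 has 29 days: 29 - 28 = 1 day to February 29 -> 130 left
March 2000 has 31 days -> 99 left
April 2000 has 30 days -> 69 left
May 2000 has 31 days -> 38 left
June 2000 has 30 days -> 8 left
July 2000: 8 <= 31 -> lands on July 8

Result: 2000-07-08


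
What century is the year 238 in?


Century = (year - 1) // 100 + 1
= (238 - 1) // 100 + 1
= 237 // 100 + 1
= 2 + 1

3rd century


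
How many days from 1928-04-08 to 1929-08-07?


From 1928-04-08 to 1929-08-07
1928-04-08: days before April = 31 + 29 + 31 = 91 (1928 is a leap year); day of year = 91 + 8 = 99
1929-08-07: days before August = 31 + 28 + 31 + 30 + 31 + 30 + 31 = 212 (1929 is not a leap year); day of year = 212 + 7 = 219
Rest of 1928: 366 - 99 = 267
Total = 267 + 219 = 486

486 days


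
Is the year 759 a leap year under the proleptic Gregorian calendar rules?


Gregorian leap year rule: divisible by 4, but not by 100, unless also by 400.
759 is not divisible by 4 -> not a leap year

No


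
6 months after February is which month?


February is month 2
2 + 6 = 8

August


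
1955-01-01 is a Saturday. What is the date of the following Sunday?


Current: Saturday
Target: Sunday
Days ahead: 1

Next Sunday: 1955-01-02


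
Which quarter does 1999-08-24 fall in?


Month: August (month 8)
Q1: Jan-Mar, Q2: Apr-Jun, Q3: Jul-Sep, Q4: Oct-Dec

Q3


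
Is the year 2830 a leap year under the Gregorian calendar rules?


Gregorian leap year rule: divisible by 4, but not by 100, unless also by 400.
2830 is not divisible by 4 -> not a leap year

No


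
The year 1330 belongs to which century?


Century = (year - 1) // 100 + 1
= (1330 - 1) // 100 + 1
= 1329 // 100 + 1
= 13 + 1

14th century


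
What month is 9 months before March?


March is month 3
3 - 9 = -6; wrap: -6 + 12 = 6

June


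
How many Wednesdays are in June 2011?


June 2011 has 30 days
Anchor: Jan 1, 2011. With p = 2011 - 1 = 2010: (p + p//4 - p//100 + p//400) mod 7 = (2010 + 502 - 20 + 5) mod 7 = 2497 mod 7 = 5 -> Saturday (Mon=0 ... Sun=6)
Days before June (Jan-May): 151; June 1 index = (5 + 151) mod 7 = 2 -> Wednesday
First Wednesday is June 1
Wednesdays: 1, 8, 15, 22, 29

5 Wednesdays


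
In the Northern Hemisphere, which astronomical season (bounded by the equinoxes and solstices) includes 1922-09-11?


Date: September 11
Astronomical Summer (approx.; exact equinox/solstice day varies by year): June 21 to September 21
September 11 falls within the Summer window

Summer


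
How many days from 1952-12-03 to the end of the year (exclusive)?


Day of year: 338 of 366
Remaining = 366 - 338

28 days


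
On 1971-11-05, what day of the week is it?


Date: November 5, 1971
Anchor: Jan 1, 1971. With p = 1971 - 1 = 1970: (p + p//4 - p//100 + p//400) mod 7 = (1970 + 492 - 19 + 4) mod 7 = 2447 mod 7 = 4 -> Friday (Mon=0 ... Sun=6)
Days before November (Jan-Oct): 304; offset = 304 + 5 - 1 = 308
Weekday index = (4 + 308) mod 7 = 4

Day of the week: Friday


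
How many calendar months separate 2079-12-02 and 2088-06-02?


From December 2079 to June 2088
9 years * 12 = 108 months, minus 6 months = 102

102 months


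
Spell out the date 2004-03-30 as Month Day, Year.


ISO 2004-03-30 parses as year=2004, month=03, day=30
Month 3 -> March

March 30, 2004


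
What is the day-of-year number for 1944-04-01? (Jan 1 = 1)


Date: April 1, 1944
Days in months 1 through 3: 91
Plus 1 days in April

Day of year: 92


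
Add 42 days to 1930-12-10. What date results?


Start: 1930-12-10, add 42 days
December 1930 has 31 days: 31 - 10 = 21 days to December 31 -> 21 left
January 1931: 21 <= 31 -> lands on January 21

Result: 1931-01-21


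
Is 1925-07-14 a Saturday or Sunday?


Anchor: Jan 1, 1925. With p = 1925 - 1 = 1924: (p + p//4 - p//100 + p//400) mod 7 = (1924 + 481 - 19 + 4) mod 7 = 2390 mod 7 = 3 -> Thursday (Mon=0 ... Sun=6)
Day of year: 195; offset = 194
Weekday index = (3 + 194) mod 7 = 1 -> Tuesday
Weekend days: Saturday, Sunday

No


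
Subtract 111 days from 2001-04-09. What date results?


Start: 2001-04-09, subtract 111 days
Back 9 days from April 9 reaches March 31, 2001 -> 102 left
March 2001 has 31 days -> back to February 28, 2001 -> 71 left
February 2001 has 28 days -> back to January 31, 2001 -> 43 left
January 2001 has 31 days -> back to December 31, 2000 -> 12 left
December 2000: 31 - 12 = 19 -> lands on December 19

Result: 2000-12-19


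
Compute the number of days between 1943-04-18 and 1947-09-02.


From 1943-04-18 to 1947-09-02
1943-04-18: days before April = 31 + 28 + 31 = 90 (1943 is not a leap year); day of year = 90 + 18 = 108
1947-09-02: days before September = 31 + 28 + 31 + 30 + 31 + 30 + 31 + 31 = 243 (1947 is not a leap year); day of year = 243 + 2 = 245
Rest of 1943: 365 - 108 = 257
Full years 1944 (366), 1945 (365), 1946 (365): 1096
Total = 257 + 1096 + 245 = 1598

1598 days


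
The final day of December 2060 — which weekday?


December 2060 has 31 days
Anchor: Jan 1, 2060. With p = 2060 - 1 = 2059: (p + p//4 - p//100 + p//400) mod 7 = (2059 + 514 - 20 + 5) mod 7 = 2558 mod 7 = 3 -> Thursday (Mon=0 ... Sun=6)
Days before December (Jan-Nov): 335; December 1 index = (3 + 335) mod 7 = 2 -> Wednesday
Last day offset: 31 - 1 = 30 days
Weekday index = (2 + 30) mod 7 = 4

Friday, December 31


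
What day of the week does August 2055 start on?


Target: August 1, 2055
Anchor: Jan 1, 2055. With p = 2055 - 1 = 2054: (p + p//4 - p//100 + p//400) mod 7 = (2054 + 513 - 20 + 5) mod 7 = 2552 mod 7 = 4 -> Friday (Mon=0 ... Sun=6)
Days before August (Jan-Jul): 212 days
Weekday index = (4 + 212) mod 7 = 6

Sunday


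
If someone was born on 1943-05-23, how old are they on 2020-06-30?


Birth: 1943-05-23
Reference: 2020-06-30
Year difference: 2020 - 1943 = 77

77 years old


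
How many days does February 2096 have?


February 2096 (leap year: yes)

29 days


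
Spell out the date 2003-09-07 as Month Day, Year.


ISO 2003-09-07 parses as year=2003, month=09, day=07
Month 9 -> September

September 7, 2003


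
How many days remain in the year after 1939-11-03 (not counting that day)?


Day of year: 307 of 365
Remaining = 365 - 307

58 days


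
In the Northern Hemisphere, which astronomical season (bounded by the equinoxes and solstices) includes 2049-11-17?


Date: November 17
Astronomical Autumn (approx.; exact equinox/solstice day varies by year): September 22 to December 20
November 17 falls within the Autumn window

Autumn


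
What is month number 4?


Month 4 of 12

April


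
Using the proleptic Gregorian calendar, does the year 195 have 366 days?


Gregorian leap year rule: divisible by 4, but not by 100, unless also by 400.
195 is not divisible by 4 -> not a leap year

No


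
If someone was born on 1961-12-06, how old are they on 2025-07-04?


Birth: 1961-12-06
Reference: 2025-07-04
Year difference: 2025 - 1961 = 64
Birthday not yet reached in 2025, subtract 1

63 years old


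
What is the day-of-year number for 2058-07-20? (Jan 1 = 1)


Date: July 20, 2058
Days in months 1 through 6: 181
Plus 20 days in July

Day of year: 201


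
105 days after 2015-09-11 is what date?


Start: 2015-09-11, add 105 days
September 2015 has 30 days: 30 - 11 = 19 days to September 30 -> 86 left
October 2015 has 31 days -> 55 left
November 2015 has 30 days -> 25 left
December 2015: 25 <= 31 -> lands on December 25

Result: 2015-12-25


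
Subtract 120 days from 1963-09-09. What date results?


Start: 1963-09-09, subtract 120 days
Back 9 days from September 9 reaches August 31, 1963 -> 111 left
August 1963 has 31 days -> back to July 31, 1963 -> 80 left
July 1963 has 31 days -> back to June 30, 1963 -> 49 left
June 1963 has 30 days -> back to May 31, 1963 -> 19 left
May 1963: 31 - 19 = 12 -> lands on May 12

Result: 1963-05-12


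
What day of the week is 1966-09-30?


Date: September 30, 1966
Anchor: Jan 1, 1966. With p = 1966 - 1 = 1965: (p + p//4 - p//100 + p//400) mod 7 = (1965 + 491 - 19 + 4) mod 7 = 2441 mod 7 = 5 -> Saturday (Mon=0 ... Sun=6)
Days before September (Jan-Aug): 243; offset = 243 + 30 - 1 = 272
Weekday index = (5 + 272) mod 7 = 4

Day of the week: Friday


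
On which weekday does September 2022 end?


September 2022 has 30 days
Anchor: Jan 1, 2022. With p = 2022 - 1 = 2021: (p + p//4 - p//100 + p//400) mod 7 = (2021 + 505 - 20 + 5) mod 7 = 2511 mod 7 = 5 -> Saturday (Mon=0 ... Sun=6)
Days before September (Jan-Aug): 243; September 1 index = (5 + 243) mod 7 = 3 -> Thursday
Last day offset: 30 - 1 = 29 days
Weekday index = (3 + 29) mod 7 = 4

Friday, September 30


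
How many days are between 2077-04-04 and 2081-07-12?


From 2077-04-04 to 2081-07-12
2077-04-04: days before April = 31 + 28 + 31 = 90 (2077 is not a leap year); day of year = 90 + 4 = 94
2081-07-12: days before July = 31 + 28 + 31 + 30 + 31 + 30 = 181 (2081 is not a leap year); day of year = 181 + 12 = 193
Rest of 2077: 365 - 94 = 271
Full years 2078 (365), 2079 (365), 2080 (366): 1096
Total = 271 + 1096 + 193 = 1560

1560 days


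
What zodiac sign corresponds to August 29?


Date: August 29
Conventional tropical zodiac dates: Virgo from August 23 onward; Libra starts September 23
August 29 falls within the Virgo range

Virgo


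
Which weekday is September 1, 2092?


Target: September 1, 2092
Anchor: Jan 1, 2092. With p = 2092 - 1 = 2091: (p + p//4 - p//100 + p//400) mod 7 = (2091 + 522 - 20 + 5) mod 7 = 2598 mod 7 = 1 -> Tuesday (Mon=0 ... Sun=6)
Days before September (Jan-Aug): 244 days
Weekday index = (1 + 244) mod 7 = 0

Monday


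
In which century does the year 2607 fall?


Century = (year - 1) // 100 + 1
= (2607 - 1) // 100 + 1
= 2606 // 100 + 1
= 26 + 1

27th century


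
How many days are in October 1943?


October 1943

31 days


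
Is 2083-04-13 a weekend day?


Anchor: Jan 1, 2083. With p = 2083 - 1 = 2082: (p + p//4 - p//100 + p//400) mod 7 = (2082 + 520 - 20 + 5) mod 7 = 2587 mod 7 = 4 -> Friday (Mon=0 ... Sun=6)
Day of year: 103; offset = 102
Weekday index = (4 + 102) mod 7 = 1 -> Tuesday
Weekend days: Saturday, Sunday

No


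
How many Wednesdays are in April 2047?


April 2047 has 30 days
Anchor: Jan 1, 2047. With p = 2047 - 1 = 2046: (p + p//4 - p//100 + p//400) mod 7 = (2046 + 511 - 20 + 5) mod 7 = 2542 mod 7 = 1 -> Tuesday (Mon=0 ... Sun=6)
Days before April (Jan-Mar): 90; April 1 index = (1 + 90) mod 7 = 0 -> Monday
First Wednesday is April 3
Wednesdays: 3, 10, 17, 24

4 Wednesdays


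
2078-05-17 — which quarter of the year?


Month: May (month 5)
Q1: Jan-Mar, Q2: Apr-Jun, Q3: Jul-Sep, Q4: Oct-Dec

Q2


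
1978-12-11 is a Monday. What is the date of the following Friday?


Current: Monday
Target: Friday
Days ahead: 4

Next Friday: 1978-12-15


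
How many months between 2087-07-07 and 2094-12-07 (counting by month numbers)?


From July 2087 to December 2094
7 years * 12 = 84 months, plus 5 months = 89

89 months


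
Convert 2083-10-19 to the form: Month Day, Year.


ISO 2083-10-19 parses as year=2083, month=10, day=19
Month 10 -> October

October 19, 2083


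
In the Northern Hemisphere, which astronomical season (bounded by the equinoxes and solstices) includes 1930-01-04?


Date: January 4
Astronomical Winter (approx.; exact equinox/solstice day varies by year): December 21 to March 19
January 4 falls within the Winter window

Winter


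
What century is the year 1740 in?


Century = (year - 1) // 100 + 1
= (1740 - 1) // 100 + 1
= 1739 // 100 + 1
= 17 + 1

18th century


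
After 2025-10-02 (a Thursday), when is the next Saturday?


Current: Thursday
Target: Saturday
Days ahead: 2

Next Saturday: 2025-10-04


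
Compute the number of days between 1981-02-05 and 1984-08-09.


From 1981-02-05 to 1984-08-09
1981-02-05: days before February = 31; day of year = 31 + 5 = 36
1984-08-09: days before August = 31 + 29 + 31 + 30 + 31 + 30 + 31 = 213 (1984 is a leap year); day of year = 213 + 9 = 222
Rest of 1981: 365 - 36 = 329
Full years 1982 (365), 1983 (365): 730
Total = 329 + 730 + 222 = 1281

1281 days


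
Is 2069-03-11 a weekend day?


Anchor: Jan 1, 2069. With p = 2069 - 1 = 2068: (p + p//4 - p//100 + p//400) mod 7 = (2068 + 517 - 20 + 5) mod 7 = 2570 mod 7 = 1 -> Tuesday (Mon=0 ... Sun=6)
Day of year: 70; offset = 69
Weekday index = (1 + 69) mod 7 = 0 -> Monday
Weekend days: Saturday, Sunday

No


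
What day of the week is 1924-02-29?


Date: February 29, 1924
Anchor: Jan 1, 1924. With p = 1924 - 1 = 1923: (p + p//4 - p//100 + p//400) mod 7 = (1923 + 480 - 19 + 4) mod 7 = 2388 mod 7 = 1 -> Tuesday (Mon=0 ... Sun=6)
Days before February (Jan): 31; offset = 31 + 29 - 1 = 59
Weekday index = (1 + 59) mod 7 = 4

Day of the week: Friday


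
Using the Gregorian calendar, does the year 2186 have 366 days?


Gregorian leap year rule: divisible by 4, but not by 100, unless also by 400.
2186 is not divisible by 4 -> not a leap year

No


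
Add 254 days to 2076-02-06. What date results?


Start: 2076-02-06, add 254 days
February 2076 has 29 days: 29 - 6 = 23 days to February 29 -> 231 left
March 2076 has 31 days -> 200 left
April 2076 has 30 days -> 170 left
May 2076 has 31 days -> 139 left
June 2076 has 30 days -> 109 left
July 2076 has 31 days -> 78 left
August 2076 has 31 days -> 47 left
September 2076 has 30 days -> 17 left
October 2076: 17 <= 31 -> lands on October 17

Result: 2076-10-17


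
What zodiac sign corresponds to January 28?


Date: January 28
Conventional tropical zodiac dates: Aquarius from January 20 onward; Pisces starts February 19
January 28 falls within the Aquarius range

Aquarius


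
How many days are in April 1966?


April 1966

30 days


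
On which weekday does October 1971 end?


October 1971 has 31 days
Anchor: Jan 1, 1971. With p = 1971 - 1 = 1970: (p + p//4 - p//100 + p//400) mod 7 = (1970 + 492 - 19 + 4) mod 7 = 2447 mod 7 = 4 -> Friday (Mon=0 ... Sun=6)
Days before October (Jan-Sep): 273; October 1 index = (4 + 273) mod 7 = 4 -> Friday
Last day offset: 31 - 1 = 30 days
Weekday index = (4 + 30) mod 7 = 6

Sunday, October 31


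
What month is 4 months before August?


August is month 8
8 - 4 = 4

April


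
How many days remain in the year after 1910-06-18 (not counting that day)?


Day of year: 169 of 365
Remaining = 365 - 169

196 days


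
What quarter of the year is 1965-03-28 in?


Month: March (month 3)
Q1: Jan-Mar, Q2: Apr-Jun, Q3: Jul-Sep, Q4: Oct-Dec

Q1


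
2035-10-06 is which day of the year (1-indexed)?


Date: October 6, 2035
Days in months 1 through 9: 273
Plus 6 days in October

Day of year: 279


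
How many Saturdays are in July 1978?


July 1978 has 31 days
Anchor: Jan 1, 1978. With p = 1978 - 1 = 1977: (p + p//4 - p//100 + p//400) mod 7 = (1977 + 494 - 19 + 4) mod 7 = 2456 mod 7 = 6 -> Sunday (Mon=0 ... Sun=6)
Days before July (Jan-Jun): 181; July 1 index = (6 + 181) mod 7 = 5 -> Saturday
First Saturday is July 1
Saturdays: 1, 8, 15, 22, 29

5 Saturdays


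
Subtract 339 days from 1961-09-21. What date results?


Start: 1961-09-21, subtract 339 days
Back 21 days from September 21 reaches August 31, 1961 -> 318 left
August 1961 has 31 days -> back to July 31, 1961 -> 287 left
July 1961 has 31 days -> back to June 30, 1961 -> 256 left
June 1961 has 30 days -> back to May 31, 1961 -> 226 left
May 1961 has 31 days -> back to April 30, 1961 -> 195 left
April 1961 has 30 days -> back to March 31, 1961 -> 165 left
March 1961 has 31 days -> back to February 28, 1961 -> 134 left
February 1961 has 28 days -> back to January 31, 1961 -> 106 left
January 1961 has 31 days -> back to December 31, 1960 -> 75 left
December 1960 has 31 days -> back to November 30, 1960 -> 44 left
November 1960 has 30 days -> back to October 31, 1960 -> 14 left
October 1960: 31 - 14 = 17 -> lands on October 17

Result: 1960-10-17


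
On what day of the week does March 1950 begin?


Target: March 1, 1950
Anchor: Jan 1, 1950. With p = 1950 - 1 = 1949: (p + p//4 - p//100 + p//400) mod 7 = (1949 + 487 - 19 + 4) mod 7 = 2421 mod 7 = 6 -> Sunday (Mon=0 ... Sun=6)
Days before March (Jan-Feb): 59 days
Weekday index = (6 + 59) mod 7 = 2

Wednesday


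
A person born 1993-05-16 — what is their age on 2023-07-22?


Birth: 1993-05-16
Reference: 2023-07-22
Year difference: 2023 - 1993 = 30

30 years old


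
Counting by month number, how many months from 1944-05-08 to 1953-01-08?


From May 1944 to January 1953
9 years * 12 = 108 months, minus 4 months = 104

104 months


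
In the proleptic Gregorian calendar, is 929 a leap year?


Gregorian leap year rule: divisible by 4, but not by 100, unless also by 400.
929 is not divisible by 4 -> not a leap year

No


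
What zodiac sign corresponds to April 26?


Date: April 26
Conventional tropical zodiac dates: Taurus from April 20 onward; Gemini starts May 21
April 26 falls within the Taurus range

Taurus


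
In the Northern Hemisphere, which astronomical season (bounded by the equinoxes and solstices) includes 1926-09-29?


Date: September 29
Astronomical Autumn (approx.; exact equinox/solstice day varies by year): September 22 to December 20
September 29 falls within the Autumn window

Autumn


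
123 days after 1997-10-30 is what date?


Start: 1997-10-30, add 123 days
October 1997 has 31 days: 31 - 30 = 1 day to October 31 -> 122 left
November 1997 has 30 days -> 92 left
December 1997 has 31 days -> 61 left
January 1998 has 31 days -> 30 left
February 1998 has 28 days -> 2 left
March 1998: 2 <= 31 -> lands on March 2

Result: 1998-03-02


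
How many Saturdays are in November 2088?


November 2088 has 30 days
Anchor: Jan 1, 2088. With p = 2088 - 1 = 2087: (p + p//4 - p//100 + p//400) mod 7 = (2087 + 521 - 20 + 5) mod 7 = 2593 mod 7 = 3 -> Thursday (Mon=0 ... Sun=6)
Days before November (Jan-Oct): 305; November 1 index = (3 + 305) mod 7 = 0 -> Monday
First Saturday is November 6
Saturdays: 6, 13, 20, 27

4 Saturdays


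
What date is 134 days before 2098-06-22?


Start: 2098-06-22, subtract 134 days
Back 22 days from June 22 reaches May 31, 2098 -> 112 left
May 2098 has 31 days -> back to April 30, 2098 -> 81 left
April 2098 has 30 days -> back to March 31, 2098 -> 51 left
March 2098 has 31 days -> back to February 28, 2098 -> 20 left
February 2098: 28 - 20 = 8 -> lands on February 8

Result: 2098-02-08


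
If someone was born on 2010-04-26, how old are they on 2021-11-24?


Birth: 2010-04-26
Reference: 2021-11-24
Year difference: 2021 - 2010 = 11

11 years old


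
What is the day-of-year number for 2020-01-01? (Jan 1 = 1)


Date: January 1, 2020
No months before January
Plus 1 days in January

Day of year: 1


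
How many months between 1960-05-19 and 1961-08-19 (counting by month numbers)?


From May 1960 to August 1961
1 year * 12 = 12 months, plus 3 months = 15

15 months


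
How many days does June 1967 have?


June 1967

30 days


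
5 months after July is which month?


July is month 7
7 + 5 = 12

December


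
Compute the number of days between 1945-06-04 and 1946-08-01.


From 1945-06-04 to 1946-08-01
1945-06-04: days before June = 31 + 28 + 31 + 30 + 31 = 151 (1945 is not a leap year); day of year = 151 + 4 = 155
1946-08-01: days before August = 31 + 28 + 31 + 30 + 31 + 30 + 31 = 212 (1946 is not a leap year); day of year = 212 + 1 = 213
Rest of 1945: 365 - 155 = 210
Total = 210 + 213 = 423

423 days


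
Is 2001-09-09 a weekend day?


Anchor: Jan 1, 2001. With p = 2001 - 1 = 2000: (p + p//4 - p//100 + p//400) mod 7 = (2000 + 500 - 20 + 5) mod 7 = 2485 mod 7 = 0 -> Monday (Mon=0 ... Sun=6)
Day of year: 252; offset = 251
Weekday index = (0 + 251) mod 7 = 6 -> Sunday
Weekend days: Saturday, Sunday

Yes


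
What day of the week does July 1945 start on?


Target: July 1, 1945
Anchor: Jan 1, 1945. With p = 1945 - 1 = 1944: (p + p//4 - p//100 + p//400) mod 7 = (1944 + 486 - 19 + 4) mod 7 = 2415 mod 7 = 0 -> Monday (Mon=0 ... Sun=6)
Days before July (Jan-Jun): 181 days
Weekday index = (0 + 181) mod 7 = 6

Sunday


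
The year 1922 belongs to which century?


Century = (year - 1) // 100 + 1
= (1922 - 1) // 100 + 1
= 1921 // 100 + 1
= 19 + 1

20th century


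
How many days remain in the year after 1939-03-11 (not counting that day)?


Day of year: 70 of 365
Remaining = 365 - 70

295 days


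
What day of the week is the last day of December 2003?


December 2003 has 31 days
Anchor: Jan 1, 2003. With p = 2003 - 1 = 2002: (p + p//4 - p//100 + p//400) mod 7 = (2002 + 500 - 20 + 5) mod 7 = 2487 mod 7 = 2 -> Wednesday (Mon=0 ... Sun=6)
Days before December (Jan-Nov): 334; December 1 index = (2 + 334) mod 7 = 0 -> Monday
Last day offset: 31 - 1 = 30 days
Weekday index = (0 + 30) mod 7 = 2

Wednesday, December 31


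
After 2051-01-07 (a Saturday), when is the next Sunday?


Current: Saturday
Target: Sunday
Days ahead: 1

Next Sunday: 2051-01-08


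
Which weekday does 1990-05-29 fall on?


Date: May 29, 1990
Anchor: Jan 1, 1990. With p = 1990 - 1 = 1989: (p + p//4 - p//100 + p//400) mod 7 = (1989 + 497 - 19 + 4) mod 7 = 2471 mod 7 = 0 -> Monday (Mon=0 ... Sun=6)
Days before May (Jan-Apr): 120; offset = 120 + 29 - 1 = 148
Weekday index = (0 + 148) mod 7 = 1

Day of the week: Tuesday


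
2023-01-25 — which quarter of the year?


Month: January (month 1)
Q1: Jan-Mar, Q2: Apr-Jun, Q3: Jul-Sep, Q4: Oct-Dec

Q1


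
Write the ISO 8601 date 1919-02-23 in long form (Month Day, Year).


ISO 1919-02-23 parses as year=1919, month=02, day=23
Month 2 -> February

February 23, 1919


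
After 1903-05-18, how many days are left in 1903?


Day of year: 138 of 365
Remaining = 365 - 138

227 days


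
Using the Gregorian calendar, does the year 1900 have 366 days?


Gregorian leap year rule: divisible by 4, but not by 100, unless also by 400.
1900 is divisible by 100 but not 400 -> not a leap year

No


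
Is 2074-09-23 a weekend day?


Anchor: Jan 1, 2074. With p = 2074 - 1 = 2073: (p + p//4 - p//100 + p//400) mod 7 = (2073 + 518 - 20 + 5) mod 7 = 2576 mod 7 = 0 -> Monday (Mon=0 ... Sun=6)
Day of year: 266; offset = 265
Weekday index = (0 + 265) mod 7 = 6 -> Sunday
Weekend days: Saturday, Sunday

Yes


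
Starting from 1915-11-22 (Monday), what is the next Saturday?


Current: Monday
Target: Saturday
Days ahead: 5

Next Saturday: 1915-11-27


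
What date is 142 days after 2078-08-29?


Start: 2078-08-29, add 142 days
August 2078 has 31 days: 31 - 29 = 2 days to August 31 -> 140 left
September 2078 has 30 days -> 110 left
October 2078 has 31 days -> 79 left
November 2078 has 30 days -> 49 left
December 2078 has 31 days -> 18 left
January 2079: 18 <= 31 -> lands on January 18

Result: 2079-01-18


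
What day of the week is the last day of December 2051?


December 2051 has 31 days
Anchor: Jan 1, 2051. With p = 2051 - 1 = 2050: (p + p//4 - p//100 + p//400) mod 7 = (2050 + 512 - 20 + 5) mod 7 = 2547 mod 7 = 6 -> Sunday (Mon=0 ... Sun=6)
Days before December (Jan-Nov): 334; December 1 index = (6 + 334) mod 7 = 4 -> Friday
Last day offset: 31 - 1 = 30 days
Weekday index = (4 + 30) mod 7 = 6

Sunday, December 31


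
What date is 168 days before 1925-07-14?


Start: 1925-07-14, subtract 168 days
Back 14 days from July 14 reaches June 30, 1925 -> 154 left
June 1925 has 30 days -> back to May 31, 1925 -> 124 left
May 1925 has 31 days -> back to April 30, 1925 -> 93 left
April 1925 has 30 days -> back to March 31, 1925 -> 63 left
March 1925 has 31 days -> back to February 28, 1925 -> 32 left
February 1925 has 28 days -> back to January 31, 1925 -> 4 left
January 1925: 31 - 4 = 27 -> lands on January 27

Result: 1925-01-27


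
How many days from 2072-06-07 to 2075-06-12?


From 2072-06-07 to 2075-06-12
2072-06-07: days before June = 31 + 29 + 31 + 30 + 31 = 152 (2072 is a leap year); day of year = 152 + 7 = 159
2075-06-12: days before June = 31 + 28 + 31 + 30 + 31 = 151 (2075 is not a leap year); day of year = 151 + 12 = 163
Rest of 2072: 366 - 159 = 207
Full years 2073 (365), 2074 (365): 730
Total = 207 + 730 + 163 = 1100

1100 days


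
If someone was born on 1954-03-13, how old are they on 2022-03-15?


Birth: 1954-03-13
Reference: 2022-03-15
Year difference: 2022 - 1954 = 68

68 years old


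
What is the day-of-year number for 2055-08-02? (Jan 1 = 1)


Date: August 2, 2055
Days in months 1 through 7: 212
Plus 2 days in August

Day of year: 214


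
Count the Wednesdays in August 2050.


August 2050 has 31 days
Anchor: Jan 1, 2050. With p = 2050 - 1 = 2049: (p + p//4 - p//100 + p//400) mod 7 = (2049 + 512 - 20 + 5) mod 7 = 2546 mod 7 = 5 -> Saturday (Mon=0 ... Sun=6)
Days before August (Jan-Jul): 212; August 1 index = (5 + 212) mod 7 = 0 -> Monday
First Wednesday is August 3
Wednesdays: 3, 10, 17, 24, 31

5 Wednesdays


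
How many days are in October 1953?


October 1953

31 days


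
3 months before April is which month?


April is month 4
4 - 3 = 1

January


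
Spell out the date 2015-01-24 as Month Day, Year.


ISO 2015-01-24 parses as year=2015, month=01, day=24
Month 1 -> January

January 24, 2015


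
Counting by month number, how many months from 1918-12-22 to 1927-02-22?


From December 1918 to February 1927
9 years * 12 = 108 months, minus 10 months = 98

98 months


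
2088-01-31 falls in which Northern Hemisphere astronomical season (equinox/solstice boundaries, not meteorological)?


Date: January 31
Astronomical Winter (approx.; exact equinox/solstice day varies by year): December 21 to March 19
January 31 falls within the Winter window

Winter


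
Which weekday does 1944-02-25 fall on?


Date: February 25, 1944
Anchor: Jan 1, 1944. With p = 1944 - 1 = 1943: (p + p//4 - p//100 + p//400) mod 7 = (1943 + 485 - 19 + 4) mod 7 = 2413 mod 7 = 5 -> Saturday (Mon=0 ... Sun=6)
Days before February (Jan): 31; offset = 31 + 25 - 1 = 55
Weekday index = (5 + 55) mod 7 = 4

Day of the week: Friday


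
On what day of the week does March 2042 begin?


Target: March 1, 2042
Anchor: Jan 1, 2042. With p = 2042 - 1 = 2041: (p + p//4 - p//100 + p//400) mod 7 = (2041 + 510 - 20 + 5) mod 7 = 2536 mod 7 = 2 -> Wednesday (Mon=0 ... Sun=6)
Days before March (Jan-Feb): 59 days
Weekday index = (2 + 59) mod 7 = 5

Saturday


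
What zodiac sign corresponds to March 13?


Date: March 13
Conventional tropical zodiac dates: Pisces from February 19 onward; Aries starts March 21
March 13 falls within the Pisces range

Pisces


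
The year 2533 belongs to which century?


Century = (year - 1) // 100 + 1
= (2533 - 1) // 100 + 1
= 2532 // 100 + 1
= 25 + 1

26th century


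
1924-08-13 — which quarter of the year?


Month: August (month 8)
Q1: Jan-Mar, Q2: Apr-Jun, Q3: Jul-Sep, Q4: Oct-Dec

Q3


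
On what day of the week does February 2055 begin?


Target: February 1, 2055
Anchor: Jan 1, 2055. With p = 2055 - 1 = 2054: (p + p//4 - p//100 + p//400) mod 7 = (2054 + 513 - 20 + 5) mod 7 = 2552 mod 7 = 4 -> Friday (Mon=0 ... Sun=6)
Days before February (Jan): 31 days
Weekday index = (4 + 31) mod 7 = 0

Monday


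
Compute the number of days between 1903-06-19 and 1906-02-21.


From 1903-06-19 to 1906-02-21
1903-06-19: days before June = 31 + 28 + 31 + 30 + 31 = 151 (1903 is not a leap year); day of year = 151 + 19 = 170
1906-02-21: days before February = 31; day of year = 31 + 21 = 52
Rest of 1903: 365 - 170 = 195
Full years 1904 (366), 1905 (365): 731
Total = 195 + 731 + 52 = 978

978 days


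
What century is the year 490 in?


Century = (year - 1) // 100 + 1
= (490 - 1) // 100 + 1
= 489 // 100 + 1
= 4 + 1

5th century


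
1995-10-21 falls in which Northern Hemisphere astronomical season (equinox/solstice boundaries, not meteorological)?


Date: October 21
Astronomical Autumn (approx.; exact equinox/solstice day varies by year): September 22 to December 20
October 21 falls within the Autumn window

Autumn


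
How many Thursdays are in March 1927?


March 1927 has 31 days
Anchor: Jan 1, 1927. With p = 1927 - 1 = 1926: (p + p//4 - p//100 + p//400) mod 7 = (1926 + 481 - 19 + 4) mod 7 = 2392 mod 7 = 5 -> Saturday (Mon=0 ... Sun=6)
Days before March (Jan-Feb): 59; March 1 index = (5 + 59) mod 7 = 1 -> Tuesday
First Thursday is March 3
Thursdays: 3, 10, 17, 24, 31

5 Thursdays


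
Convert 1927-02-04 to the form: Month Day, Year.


ISO 1927-02-04 parses as year=1927, month=02, day=04
Month 2 -> February

February 4, 1927


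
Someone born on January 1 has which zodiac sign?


Date: January 1
Conventional tropical zodiac dates: Capricorn from December 22 onward; Aquarius starts January 20
January 1 falls within the Capricorn range

Capricorn


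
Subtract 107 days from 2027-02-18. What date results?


Start: 2027-02-18, subtract 107 days
Back 18 days from February 18 reaches January 31, 2027 -> 89 left
January 2027 has 31 days -> back to December 31, 2026 -> 58 left
December 2026 has 31 days -> back to November 30, 2026 -> 27 left
November 2026: 30 - 27 = 3 -> lands on November 3

Result: 2026-11-03


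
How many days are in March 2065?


March 2065

31 days


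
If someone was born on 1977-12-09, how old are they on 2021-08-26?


Birth: 1977-12-09
Reference: 2021-08-26
Year difference: 2021 - 1977 = 44
Birthday not yet reached in 2021, subtract 1

43 years old


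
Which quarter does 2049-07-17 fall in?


Month: July (month 7)
Q1: Jan-Mar, Q2: Apr-Jun, Q3: Jul-Sep, Q4: Oct-Dec

Q3


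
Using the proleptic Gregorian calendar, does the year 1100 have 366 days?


Gregorian leap year rule: divisible by 4, but not by 100, unless also by 400.
1100 is divisible by 100 but not 400 -> not a leap year

No


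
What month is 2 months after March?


March is month 3
3 + 2 = 5

May


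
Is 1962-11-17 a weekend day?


Anchor: Jan 1, 1962. With p = 1962 - 1 = 1961: (p + p//4 - p//100 + p//400) mod 7 = (1961 + 490 - 19 + 4) mod 7 = 2436 mod 7 = 0 -> Monday (Mon=0 ... Sun=6)
Day of year: 321; offset = 320
Weekday index = (0 + 320) mod 7 = 5 -> Saturday
Weekend days: Saturday, Sunday

Yes


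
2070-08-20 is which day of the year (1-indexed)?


Date: August 20, 2070
Days in months 1 through 7: 212
Plus 20 days in August

Day of year: 232


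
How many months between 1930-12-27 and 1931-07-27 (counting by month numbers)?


From December 1930 to July 1931
1 year * 12 = 12 months, minus 5 months = 7

7 months


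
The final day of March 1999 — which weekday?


March 1999 has 31 days
Anchor: Jan 1, 1999. With p = 1999 - 1 = 1998: (p + p//4 - p//100 + p//400) mod 7 = (1998 + 499 - 19 + 4) mod 7 = 2482 mod 7 = 4 -> Friday (Mon=0 ... Sun=6)
Days before March (Jan-Feb): 59; March 1 index = (4 + 59) mod 7 = 0 -> Monday
Last day offset: 31 - 1 = 30 days
Weekday index = (0 + 30) mod 7 = 2

Wednesday, March 31


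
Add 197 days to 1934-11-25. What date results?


Start: 1934-11-25, add 197 days
November 1934 has 30 days: 30 - 25 = 5 days to November 30 -> 192 left
December 1934 has 31 days -> 161 left
January 1935 has 31 days -> 130 left
February 1935 has 28 days -> 102 left
March 1935 has 31 days -> 71 left
April 1935 has 30 days -> 41 left
May 1935 has 31 days -> 10 left
June 1935: 10 <= 30 -> lands on June 10

Result: 1935-06-10


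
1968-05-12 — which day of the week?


Date: May 12, 1968
Anchor: Jan 1, 1968. With p = 1968 - 1 = 1967: (p + p//4 - p//100 + p//400) mod 7 = (1967 + 491 - 19 + 4) mod 7 = 2443 mod 7 = 0 -> Monday (Mon=0 ... Sun=6)
Days before May (Jan-Apr): 121; offset = 121 + 12 - 1 = 132
Weekday index = (0 + 132) mod 7 = 6

Day of the week: Sunday
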